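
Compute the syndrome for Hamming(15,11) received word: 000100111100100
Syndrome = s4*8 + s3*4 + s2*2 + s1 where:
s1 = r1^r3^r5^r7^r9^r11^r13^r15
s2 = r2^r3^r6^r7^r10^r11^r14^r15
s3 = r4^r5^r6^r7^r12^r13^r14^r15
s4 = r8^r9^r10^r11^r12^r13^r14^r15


s1=1, s2=0, s3=1, s4=0

Syndrome = 5 (error at position 5)


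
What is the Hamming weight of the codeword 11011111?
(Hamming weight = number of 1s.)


Counting 1s in 11011111

7


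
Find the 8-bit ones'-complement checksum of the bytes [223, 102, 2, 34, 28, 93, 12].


Sum = 494 mod 256 = 238
Complement = 17

17


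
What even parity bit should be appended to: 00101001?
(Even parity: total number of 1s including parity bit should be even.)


Number of 1s in data: 3
Parity bit: 1

1


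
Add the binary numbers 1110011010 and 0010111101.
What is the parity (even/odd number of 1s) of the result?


1110011010 = 922
0010111101 = 189
Sum = 1111 = 10001010111
1s count = 6

even parity (6 ones in 10001010111)


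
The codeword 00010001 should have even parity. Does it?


Number of 1s: 2

Yes, parity is correct (2 ones)


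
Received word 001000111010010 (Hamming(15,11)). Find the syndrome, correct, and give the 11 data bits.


Syndrome = 0: no error detected

Data: 10011010010 (no errors)


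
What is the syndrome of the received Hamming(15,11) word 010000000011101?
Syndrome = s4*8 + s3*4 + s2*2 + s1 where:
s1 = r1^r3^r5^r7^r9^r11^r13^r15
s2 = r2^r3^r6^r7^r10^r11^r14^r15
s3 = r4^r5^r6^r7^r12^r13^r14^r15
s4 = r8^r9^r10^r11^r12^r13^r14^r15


s1=1, s2=1, s3=1, s4=0

Syndrome = 7 (error at position 7)


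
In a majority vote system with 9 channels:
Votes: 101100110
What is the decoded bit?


Ones: 5 out of 9
Threshold: 5

1 (5/9 voted 1)


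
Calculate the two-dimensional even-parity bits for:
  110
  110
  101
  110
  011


Row parities: 00000
Column parities: 000

Row P: 00000, Col P: 000, Corner: 0


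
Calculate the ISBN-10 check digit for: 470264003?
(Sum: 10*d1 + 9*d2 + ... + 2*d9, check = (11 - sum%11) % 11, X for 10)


Weighted sum: 179
179 mod 11 = 3

Check digit: 8


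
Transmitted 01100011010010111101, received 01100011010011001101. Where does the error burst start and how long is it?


XOR: 00000000000001110000

Burst at position 13, length 3


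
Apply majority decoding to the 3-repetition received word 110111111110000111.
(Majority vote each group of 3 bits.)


Groups: 110, 111, 111, 110, 000, 111
Majority votes: 111101

111101


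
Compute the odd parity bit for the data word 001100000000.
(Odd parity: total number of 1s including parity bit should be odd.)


Number of 1s in data: 2
Parity bit: 1

1


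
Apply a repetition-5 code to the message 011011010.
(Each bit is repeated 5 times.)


Each bit -> 5 copies

000001111111111000001111111111000001111100000


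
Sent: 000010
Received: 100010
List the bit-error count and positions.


XOR: 100000

1 error(s) at position(s): 0


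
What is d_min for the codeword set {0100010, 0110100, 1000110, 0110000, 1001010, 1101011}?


Comparing all pairs, minimum distance: 1
Can detect 0 errors, correct 0 errors

1


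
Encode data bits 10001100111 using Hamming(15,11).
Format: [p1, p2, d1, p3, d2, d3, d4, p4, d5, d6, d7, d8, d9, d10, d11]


Parity bits: p1=0, p2=0, p3=1, p4=1

001100011100111


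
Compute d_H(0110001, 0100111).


XOR: 0010110
Count of 1s: 3

3


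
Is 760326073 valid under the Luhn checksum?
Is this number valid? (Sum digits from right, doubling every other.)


Luhn sum = 29
29 mod 10 = 9

Invalid (Luhn sum mod 10 = 9)


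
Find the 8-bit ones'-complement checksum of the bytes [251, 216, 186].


Sum = 653 mod 256 = 141
Complement = 114

114


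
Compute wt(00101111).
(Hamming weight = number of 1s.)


Counting 1s in 00101111

5


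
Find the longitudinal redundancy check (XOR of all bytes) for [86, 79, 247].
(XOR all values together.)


XOR chain: 86 ^ 79 ^ 247 = 238

238


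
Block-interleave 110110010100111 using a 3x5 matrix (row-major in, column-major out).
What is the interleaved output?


Matrix:
  11011
  00101
  00111
Read columns: 100100011101111

100100011101111


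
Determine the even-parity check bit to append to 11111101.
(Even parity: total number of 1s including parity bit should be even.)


Number of 1s in data: 7
Parity bit: 1

1


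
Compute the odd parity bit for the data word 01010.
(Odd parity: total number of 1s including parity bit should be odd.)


Number of 1s in data: 2
Parity bit: 1

1


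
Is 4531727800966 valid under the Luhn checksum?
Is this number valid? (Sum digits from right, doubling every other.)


Luhn sum = 53
53 mod 10 = 3

Invalid (Luhn sum mod 10 = 3)


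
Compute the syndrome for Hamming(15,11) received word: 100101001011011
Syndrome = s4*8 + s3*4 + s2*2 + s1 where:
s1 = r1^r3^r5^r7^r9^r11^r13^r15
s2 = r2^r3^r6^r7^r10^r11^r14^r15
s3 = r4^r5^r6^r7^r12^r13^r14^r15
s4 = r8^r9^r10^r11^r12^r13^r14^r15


s1=0, s2=0, s3=1, s4=1

Syndrome = 12 (error at position 12)


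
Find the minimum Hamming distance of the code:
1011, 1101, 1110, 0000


Comparing all pairs, minimum distance: 2
Can detect 1 errors, correct 0 errors

2


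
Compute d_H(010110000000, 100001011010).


XOR: 110111011010
Count of 1s: 8

8


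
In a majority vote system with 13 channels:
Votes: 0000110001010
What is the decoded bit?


Ones: 4 out of 13
Threshold: 7

0 (4/13 voted 1)


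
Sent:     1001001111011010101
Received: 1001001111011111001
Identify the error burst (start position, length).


XOR: 0000000000000101100

Burst at position 13, length 4


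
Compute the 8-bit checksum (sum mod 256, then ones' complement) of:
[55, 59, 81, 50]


Sum = 245 mod 256 = 245
Complement = 10

10


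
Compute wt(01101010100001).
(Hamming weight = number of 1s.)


Counting 1s in 01101010100001

6


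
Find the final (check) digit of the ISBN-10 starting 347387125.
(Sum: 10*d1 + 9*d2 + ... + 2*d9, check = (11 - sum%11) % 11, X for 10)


Weighted sum: 246
246 mod 11 = 4

Check digit: 7


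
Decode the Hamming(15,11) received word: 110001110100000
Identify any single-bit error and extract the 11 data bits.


Syndrome = 0: no error detected

Data: 00110100000 (no errors)


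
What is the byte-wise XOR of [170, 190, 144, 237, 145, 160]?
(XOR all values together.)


XOR chain: 170 ^ 190 ^ 144 ^ 237 ^ 145 ^ 160 = 88

88


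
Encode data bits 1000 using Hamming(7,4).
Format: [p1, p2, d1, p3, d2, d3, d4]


Parity bits: p1=1, p2=1, p3=0

1110000


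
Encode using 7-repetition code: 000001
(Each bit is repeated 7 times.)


Each bit -> 7 copies

000000000000000000000000000000000001111111


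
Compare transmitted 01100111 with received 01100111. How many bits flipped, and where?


XOR: 00000000

0 errors (received matches sent)


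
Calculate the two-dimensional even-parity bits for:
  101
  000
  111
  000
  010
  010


Row parities: 001011
Column parities: 010

Row P: 001011, Col P: 010, Corner: 1


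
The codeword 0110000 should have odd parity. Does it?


Number of 1s: 2

No, parity error (2 ones)


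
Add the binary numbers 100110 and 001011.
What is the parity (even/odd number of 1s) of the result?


100110 = 38
001011 = 11
Sum = 49 = 110001
1s count = 3

odd parity (3 ones in 110001)


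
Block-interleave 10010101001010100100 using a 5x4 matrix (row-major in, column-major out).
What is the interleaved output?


Matrix:
  1001
  0101
  0010
  1010
  0100
Read columns: 10010010010011011000

10010010010011011000


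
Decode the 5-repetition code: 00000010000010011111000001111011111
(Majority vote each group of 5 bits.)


Groups: 00000, 01000, 00100, 11111, 00000, 11110, 11111
Majority votes: 0001011

0001011


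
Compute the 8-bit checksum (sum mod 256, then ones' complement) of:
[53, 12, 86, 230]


Sum = 381 mod 256 = 125
Complement = 130

130


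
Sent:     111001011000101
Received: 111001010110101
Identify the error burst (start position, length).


XOR: 000000001110000

Burst at position 8, length 3


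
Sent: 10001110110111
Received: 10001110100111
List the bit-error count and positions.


XOR: 00000000010000

1 error(s) at position(s): 9


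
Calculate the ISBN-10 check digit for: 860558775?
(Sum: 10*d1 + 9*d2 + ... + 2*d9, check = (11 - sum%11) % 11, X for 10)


Weighted sum: 298
298 mod 11 = 1

Check digit: X


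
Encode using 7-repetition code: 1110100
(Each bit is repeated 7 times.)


Each bit -> 7 copies

1111111111111111111110000000111111100000000000000


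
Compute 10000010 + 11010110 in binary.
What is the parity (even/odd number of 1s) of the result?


10000010 = 130
11010110 = 214
Sum = 344 = 101011000
1s count = 4

even parity (4 ones in 101011000)


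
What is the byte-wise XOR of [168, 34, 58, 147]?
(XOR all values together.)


XOR chain: 168 ^ 34 ^ 58 ^ 147 = 35

35


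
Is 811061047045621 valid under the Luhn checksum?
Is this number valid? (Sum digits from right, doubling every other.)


Luhn sum = 50
50 mod 10 = 0

Valid (Luhn sum mod 10 = 0)


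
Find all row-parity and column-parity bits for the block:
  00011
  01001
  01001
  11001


Row parities: 0001
Column parities: 11010

Row P: 0001, Col P: 11010, Corner: 1


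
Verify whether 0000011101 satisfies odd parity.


Number of 1s: 4

No, parity error (4 ones)


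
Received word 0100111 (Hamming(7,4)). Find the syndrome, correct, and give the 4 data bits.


Syndrome = 6: error at position 6

Data: 0101 (corrected bit 6)


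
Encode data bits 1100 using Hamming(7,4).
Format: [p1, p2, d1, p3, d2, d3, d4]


Parity bits: p1=0, p2=1, p3=1

0111100


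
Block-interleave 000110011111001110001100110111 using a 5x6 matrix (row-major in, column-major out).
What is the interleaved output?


Matrix:
  000110
  011111
  001110
  001100
  110111
Read columns: 000010100101110111111110101001

000010100101110111111110101001


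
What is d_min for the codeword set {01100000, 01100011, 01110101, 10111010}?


Comparing all pairs, minimum distance: 2
Can detect 1 errors, correct 0 errors

2


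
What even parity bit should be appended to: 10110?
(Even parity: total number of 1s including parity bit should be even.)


Number of 1s in data: 3
Parity bit: 1

1


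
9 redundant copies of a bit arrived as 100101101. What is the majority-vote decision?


Ones: 5 out of 9
Threshold: 5

1 (5/9 voted 1)


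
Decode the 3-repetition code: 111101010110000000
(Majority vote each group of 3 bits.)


Groups: 111, 101, 010, 110, 000, 000
Majority votes: 110100

110100


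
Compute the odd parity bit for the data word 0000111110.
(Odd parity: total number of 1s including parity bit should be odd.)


Number of 1s in data: 5
Parity bit: 0

0


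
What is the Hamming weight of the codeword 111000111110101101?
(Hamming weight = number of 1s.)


Counting 1s in 111000111110101101

12


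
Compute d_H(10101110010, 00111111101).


XOR: 10010001111
Count of 1s: 6

6


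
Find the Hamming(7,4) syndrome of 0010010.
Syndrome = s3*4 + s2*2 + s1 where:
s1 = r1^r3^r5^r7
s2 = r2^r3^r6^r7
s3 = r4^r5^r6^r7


s1=1, s2=0, s3=1

Syndrome = 5 (error at position 5)


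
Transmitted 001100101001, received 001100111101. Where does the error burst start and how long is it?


XOR: 000000010100

Burst at position 7, length 3


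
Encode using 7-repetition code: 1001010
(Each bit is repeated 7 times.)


Each bit -> 7 copies

1111111000000000000001111111000000011111110000000


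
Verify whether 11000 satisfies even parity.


Number of 1s: 2

Yes, parity is correct (2 ones)


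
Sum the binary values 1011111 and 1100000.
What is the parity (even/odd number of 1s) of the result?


1011111 = 95
1100000 = 96
Sum = 191 = 10111111
1s count = 7

odd parity (7 ones in 10111111)


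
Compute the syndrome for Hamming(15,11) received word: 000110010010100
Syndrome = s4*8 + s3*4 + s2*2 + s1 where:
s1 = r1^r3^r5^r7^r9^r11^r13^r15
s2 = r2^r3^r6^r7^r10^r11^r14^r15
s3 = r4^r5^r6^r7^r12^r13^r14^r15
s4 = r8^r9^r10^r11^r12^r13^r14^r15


s1=1, s2=1, s3=1, s4=1

Syndrome = 15 (error at position 15)


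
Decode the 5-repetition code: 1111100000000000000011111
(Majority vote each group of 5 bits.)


Groups: 11111, 00000, 00000, 00000, 11111
Majority votes: 10001

10001


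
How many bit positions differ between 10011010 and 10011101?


XOR: 00000111
Count of 1s: 3

3


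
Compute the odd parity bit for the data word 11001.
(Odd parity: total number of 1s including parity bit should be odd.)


Number of 1s in data: 3
Parity bit: 0

0


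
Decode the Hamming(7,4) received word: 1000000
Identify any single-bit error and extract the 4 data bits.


Syndrome = 1: error at position 1

Data: 0000 (corrected bit 1)


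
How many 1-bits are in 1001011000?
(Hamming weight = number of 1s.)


Counting 1s in 1001011000

4


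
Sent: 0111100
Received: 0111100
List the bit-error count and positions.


XOR: 0000000

0 errors (received matches sent)


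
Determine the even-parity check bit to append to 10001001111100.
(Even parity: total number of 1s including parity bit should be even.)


Number of 1s in data: 7
Parity bit: 1

1


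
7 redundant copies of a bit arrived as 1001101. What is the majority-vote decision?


Ones: 4 out of 7
Threshold: 4

1 (4/7 voted 1)


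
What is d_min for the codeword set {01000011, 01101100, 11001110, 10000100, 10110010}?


Comparing all pairs, minimum distance: 3
Can detect 2 errors, correct 1 errors

3


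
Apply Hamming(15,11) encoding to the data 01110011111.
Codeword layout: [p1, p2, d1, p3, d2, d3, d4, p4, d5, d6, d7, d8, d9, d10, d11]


Parity bits: p1=1, p2=1, p3=1, p4=1

110111110011111


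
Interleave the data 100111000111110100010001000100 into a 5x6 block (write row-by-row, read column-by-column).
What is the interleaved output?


Matrix:
  100111
  000111
  110100
  010001
  000100
Read columns: 101000011000000111011100011010

101000011000000111011100011010


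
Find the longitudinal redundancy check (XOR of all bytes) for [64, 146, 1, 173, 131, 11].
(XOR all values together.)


XOR chain: 64 ^ 146 ^ 1 ^ 173 ^ 131 ^ 11 = 246

246


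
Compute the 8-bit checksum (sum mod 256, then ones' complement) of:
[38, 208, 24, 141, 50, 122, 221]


Sum = 804 mod 256 = 36
Complement = 219

219


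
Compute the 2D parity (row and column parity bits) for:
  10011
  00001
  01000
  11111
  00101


Row parities: 11110
Column parities: 00000

Row P: 11110, Col P: 00000, Corner: 0


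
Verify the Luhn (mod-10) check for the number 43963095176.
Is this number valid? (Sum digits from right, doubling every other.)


Luhn sum = 47
47 mod 10 = 7

Invalid (Luhn sum mod 10 = 7)


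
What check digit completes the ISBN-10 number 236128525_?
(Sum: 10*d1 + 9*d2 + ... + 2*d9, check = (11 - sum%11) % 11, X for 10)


Weighted sum: 190
190 mod 11 = 3

Check digit: 8


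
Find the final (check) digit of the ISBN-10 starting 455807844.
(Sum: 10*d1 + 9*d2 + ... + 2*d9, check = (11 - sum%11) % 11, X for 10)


Weighted sum: 268
268 mod 11 = 4

Check digit: 7


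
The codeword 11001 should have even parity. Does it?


Number of 1s: 3

No, parity error (3 ones)


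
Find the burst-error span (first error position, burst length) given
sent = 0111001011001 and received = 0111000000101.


XOR: 0000001011100

Burst at position 6, length 5


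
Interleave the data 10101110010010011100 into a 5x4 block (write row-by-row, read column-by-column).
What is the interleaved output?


Matrix:
  1010
  1110
  0100
  1001
  1100
Read columns: 11011011011100000010

11011011011100000010


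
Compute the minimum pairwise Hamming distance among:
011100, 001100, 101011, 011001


Comparing all pairs, minimum distance: 1
Can detect 0 errors, correct 0 errors

1


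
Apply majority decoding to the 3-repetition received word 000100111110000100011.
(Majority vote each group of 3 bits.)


Groups: 000, 100, 111, 110, 000, 100, 011
Majority votes: 0011001

0011001


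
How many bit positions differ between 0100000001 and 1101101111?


XOR: 1001101110
Count of 1s: 6

6


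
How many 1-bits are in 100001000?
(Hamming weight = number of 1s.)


Counting 1s in 100001000

2


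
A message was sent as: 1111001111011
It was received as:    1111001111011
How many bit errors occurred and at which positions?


XOR: 0000000000000

0 errors (received matches sent)


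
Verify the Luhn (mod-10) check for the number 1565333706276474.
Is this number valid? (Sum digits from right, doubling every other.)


Luhn sum = 70
70 mod 10 = 0

Valid (Luhn sum mod 10 = 0)


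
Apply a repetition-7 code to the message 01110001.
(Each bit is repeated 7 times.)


Each bit -> 7 copies

00000001111111111111111111110000000000000000000001111111


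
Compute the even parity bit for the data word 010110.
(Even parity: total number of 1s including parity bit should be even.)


Number of 1s in data: 3
Parity bit: 1

1


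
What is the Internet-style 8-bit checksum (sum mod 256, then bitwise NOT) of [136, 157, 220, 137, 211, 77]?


Sum = 938 mod 256 = 170
Complement = 85

85


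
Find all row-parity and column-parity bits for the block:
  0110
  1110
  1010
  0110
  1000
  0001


Row parities: 010011
Column parities: 1101

Row P: 010011, Col P: 1101, Corner: 1


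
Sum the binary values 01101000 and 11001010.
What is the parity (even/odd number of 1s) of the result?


01101000 = 104
11001010 = 202
Sum = 306 = 100110010
1s count = 4

even parity (4 ones in 100110010)


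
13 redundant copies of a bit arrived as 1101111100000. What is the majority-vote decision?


Ones: 7 out of 13
Threshold: 7

1 (7/13 voted 1)


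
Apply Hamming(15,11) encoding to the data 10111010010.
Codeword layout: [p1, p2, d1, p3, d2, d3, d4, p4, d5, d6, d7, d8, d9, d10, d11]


Parity bits: p1=0, p2=1, p3=1, p4=1

011101111010010


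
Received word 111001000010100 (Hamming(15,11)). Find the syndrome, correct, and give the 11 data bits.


Syndrome = 0: no error detected

Data: 10100010100 (no errors)


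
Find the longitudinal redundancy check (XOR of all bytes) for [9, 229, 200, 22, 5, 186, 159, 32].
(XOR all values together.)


XOR chain: 9 ^ 229 ^ 200 ^ 22 ^ 5 ^ 186 ^ 159 ^ 32 = 50

50


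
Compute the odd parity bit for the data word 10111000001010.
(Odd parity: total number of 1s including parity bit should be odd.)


Number of 1s in data: 6
Parity bit: 1

1


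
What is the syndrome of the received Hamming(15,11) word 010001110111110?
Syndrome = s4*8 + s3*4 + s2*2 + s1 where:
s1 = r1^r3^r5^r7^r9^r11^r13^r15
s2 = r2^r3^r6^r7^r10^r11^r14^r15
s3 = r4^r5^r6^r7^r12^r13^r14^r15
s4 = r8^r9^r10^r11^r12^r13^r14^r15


s1=1, s2=0, s3=1, s4=0

Syndrome = 5 (error at position 5)


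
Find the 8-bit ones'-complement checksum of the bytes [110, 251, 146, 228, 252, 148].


Sum = 1135 mod 256 = 111
Complement = 144

144


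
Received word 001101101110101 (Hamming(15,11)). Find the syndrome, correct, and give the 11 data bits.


Syndrome = 12: error at position 12

Data: 10111111101 (corrected bit 12)


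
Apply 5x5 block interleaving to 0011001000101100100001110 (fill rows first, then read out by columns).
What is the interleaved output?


Matrix:
  00110
  01000
  10110
  01000
  01110
Read columns: 0010001011101011010100000

0010001011101011010100000


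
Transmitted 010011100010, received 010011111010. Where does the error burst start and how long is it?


XOR: 000000011000

Burst at position 7, length 2


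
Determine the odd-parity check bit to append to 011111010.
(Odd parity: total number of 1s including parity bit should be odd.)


Number of 1s in data: 6
Parity bit: 1

1


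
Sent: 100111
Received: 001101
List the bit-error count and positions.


XOR: 101010

3 error(s) at position(s): 0, 2, 4


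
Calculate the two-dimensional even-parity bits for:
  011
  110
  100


Row parities: 001
Column parities: 001

Row P: 001, Col P: 001, Corner: 1


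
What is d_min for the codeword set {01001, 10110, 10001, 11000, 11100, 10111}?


Comparing all pairs, minimum distance: 1
Can detect 0 errors, correct 0 errors

1


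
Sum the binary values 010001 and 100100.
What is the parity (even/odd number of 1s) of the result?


010001 = 17
100100 = 36
Sum = 53 = 110101
1s count = 4

even parity (4 ones in 110101)


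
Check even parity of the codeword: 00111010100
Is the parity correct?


Number of 1s: 5

No, parity error (5 ones)


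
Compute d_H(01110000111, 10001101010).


XOR: 11111101101
Count of 1s: 9

9


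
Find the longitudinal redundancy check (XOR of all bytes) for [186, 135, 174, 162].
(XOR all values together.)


XOR chain: 186 ^ 135 ^ 174 ^ 162 = 49

49


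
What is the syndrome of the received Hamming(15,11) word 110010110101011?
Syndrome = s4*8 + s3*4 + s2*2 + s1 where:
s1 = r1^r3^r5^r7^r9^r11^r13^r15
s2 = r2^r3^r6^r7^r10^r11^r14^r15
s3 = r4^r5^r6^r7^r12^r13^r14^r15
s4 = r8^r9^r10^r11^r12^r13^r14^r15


s1=0, s2=1, s3=1, s4=1

Syndrome = 14 (error at position 14)


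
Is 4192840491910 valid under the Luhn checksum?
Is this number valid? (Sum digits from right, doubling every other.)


Luhn sum = 65
65 mod 10 = 5

Invalid (Luhn sum mod 10 = 5)


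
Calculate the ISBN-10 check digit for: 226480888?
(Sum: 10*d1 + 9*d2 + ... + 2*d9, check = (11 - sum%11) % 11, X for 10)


Weighted sum: 234
234 mod 11 = 3

Check digit: 8


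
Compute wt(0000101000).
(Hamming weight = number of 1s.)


Counting 1s in 0000101000

2


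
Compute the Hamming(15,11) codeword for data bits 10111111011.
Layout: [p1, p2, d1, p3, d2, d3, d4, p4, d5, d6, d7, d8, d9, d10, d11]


Parity bits: p1=1, p2=1, p3=1, p4=0

111101101111011


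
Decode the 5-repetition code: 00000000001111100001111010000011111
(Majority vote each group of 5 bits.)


Groups: 00000, 00000, 11111, 00001, 11101, 00000, 11111
Majority votes: 0010101

0010101


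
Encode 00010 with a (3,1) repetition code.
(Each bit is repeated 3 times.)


Each bit -> 3 copies

000000000111000


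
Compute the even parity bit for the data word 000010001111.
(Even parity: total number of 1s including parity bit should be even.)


Number of 1s in data: 5
Parity bit: 1

1


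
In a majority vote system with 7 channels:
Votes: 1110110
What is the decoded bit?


Ones: 5 out of 7
Threshold: 4

1 (5/7 voted 1)


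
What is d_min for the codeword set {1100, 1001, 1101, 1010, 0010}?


Comparing all pairs, minimum distance: 1
Can detect 0 errors, correct 0 errors

1


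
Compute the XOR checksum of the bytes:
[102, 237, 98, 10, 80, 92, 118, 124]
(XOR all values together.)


XOR chain: 102 ^ 237 ^ 98 ^ 10 ^ 80 ^ 92 ^ 118 ^ 124 = 229

229


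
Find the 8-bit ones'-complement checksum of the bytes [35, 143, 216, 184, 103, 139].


Sum = 820 mod 256 = 52
Complement = 203

203


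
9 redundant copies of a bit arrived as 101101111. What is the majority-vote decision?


Ones: 7 out of 9
Threshold: 5

1 (7/9 voted 1)


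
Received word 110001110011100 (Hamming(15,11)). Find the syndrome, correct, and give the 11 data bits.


Syndrome = 0: no error detected

Data: 00110011100 (no errors)


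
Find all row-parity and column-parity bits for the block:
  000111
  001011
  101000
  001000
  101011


Row parities: 11010
Column parities: 000111

Row P: 11010, Col P: 000111, Corner: 1


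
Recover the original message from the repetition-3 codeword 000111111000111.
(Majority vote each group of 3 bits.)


Groups: 000, 111, 111, 000, 111
Majority votes: 01101

01101


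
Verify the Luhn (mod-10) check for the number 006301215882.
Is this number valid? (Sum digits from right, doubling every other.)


Luhn sum = 30
30 mod 10 = 0

Valid (Luhn sum mod 10 = 0)


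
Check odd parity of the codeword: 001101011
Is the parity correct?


Number of 1s: 5

Yes, parity is correct (5 ones)


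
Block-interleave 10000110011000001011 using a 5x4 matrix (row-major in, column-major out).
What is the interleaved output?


Matrix:
  1000
  0110
  0110
  0000
  1011
Read columns: 10001011000110100001

10001011000110100001


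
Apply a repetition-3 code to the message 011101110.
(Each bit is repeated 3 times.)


Each bit -> 3 copies

000111111111000111111111000


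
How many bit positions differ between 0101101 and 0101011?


XOR: 0000110
Count of 1s: 2

2


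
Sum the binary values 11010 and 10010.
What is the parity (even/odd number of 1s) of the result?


11010 = 26
10010 = 18
Sum = 44 = 101100
1s count = 3

odd parity (3 ones in 101100)


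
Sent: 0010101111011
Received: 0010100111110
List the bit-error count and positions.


XOR: 0000001000101

3 error(s) at position(s): 6, 10, 12


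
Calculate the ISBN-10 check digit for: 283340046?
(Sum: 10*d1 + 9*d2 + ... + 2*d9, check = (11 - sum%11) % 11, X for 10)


Weighted sum: 185
185 mod 11 = 9

Check digit: 2


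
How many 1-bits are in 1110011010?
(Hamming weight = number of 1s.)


Counting 1s in 1110011010

6


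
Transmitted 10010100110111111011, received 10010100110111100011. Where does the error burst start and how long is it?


XOR: 00000000000000011000

Burst at position 15, length 2


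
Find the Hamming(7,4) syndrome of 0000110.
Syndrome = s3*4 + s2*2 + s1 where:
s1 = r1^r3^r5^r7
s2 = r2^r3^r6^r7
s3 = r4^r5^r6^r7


s1=1, s2=1, s3=0

Syndrome = 3 (error at position 3)


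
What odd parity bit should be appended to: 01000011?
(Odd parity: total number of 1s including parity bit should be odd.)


Number of 1s in data: 3
Parity bit: 0

0


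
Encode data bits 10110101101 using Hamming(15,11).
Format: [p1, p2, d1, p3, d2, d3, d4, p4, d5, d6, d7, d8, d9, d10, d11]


Parity bits: p1=0, p2=1, p3=1, p4=0

011101100101101


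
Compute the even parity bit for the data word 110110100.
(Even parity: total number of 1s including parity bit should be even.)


Number of 1s in data: 5
Parity bit: 1

1


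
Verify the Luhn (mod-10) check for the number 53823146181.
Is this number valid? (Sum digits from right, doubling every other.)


Luhn sum = 44
44 mod 10 = 4

Invalid (Luhn sum mod 10 = 4)


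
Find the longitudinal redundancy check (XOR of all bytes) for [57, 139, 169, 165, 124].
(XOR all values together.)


XOR chain: 57 ^ 139 ^ 169 ^ 165 ^ 124 = 194

194


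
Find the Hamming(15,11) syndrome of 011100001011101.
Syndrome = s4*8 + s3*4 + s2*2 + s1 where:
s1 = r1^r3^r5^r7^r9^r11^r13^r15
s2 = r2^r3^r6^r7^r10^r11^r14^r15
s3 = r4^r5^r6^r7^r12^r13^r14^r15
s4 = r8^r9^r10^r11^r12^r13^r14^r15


s1=1, s2=0, s3=0, s4=1

Syndrome = 9 (error at position 9)


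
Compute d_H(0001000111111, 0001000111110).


XOR: 0000000000001
Count of 1s: 1

1


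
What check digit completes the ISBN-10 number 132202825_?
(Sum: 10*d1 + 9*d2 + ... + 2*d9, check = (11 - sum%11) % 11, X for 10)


Weighted sum: 125
125 mod 11 = 4

Check digit: 7


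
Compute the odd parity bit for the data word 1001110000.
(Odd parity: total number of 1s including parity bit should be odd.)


Number of 1s in data: 4
Parity bit: 1

1


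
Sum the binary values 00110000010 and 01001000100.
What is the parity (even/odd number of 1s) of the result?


00110000010 = 386
01001000100 = 580
Sum = 966 = 1111000110
1s count = 6

even parity (6 ones in 1111000110)


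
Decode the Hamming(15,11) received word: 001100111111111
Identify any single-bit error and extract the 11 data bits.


Syndrome = 0: no error detected

Data: 10011111111 (no errors)


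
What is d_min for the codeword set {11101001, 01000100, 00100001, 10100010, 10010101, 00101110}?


Comparing all pairs, minimum distance: 3
Can detect 2 errors, correct 1 errors

3


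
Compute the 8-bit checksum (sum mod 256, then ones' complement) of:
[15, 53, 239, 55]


Sum = 362 mod 256 = 106
Complement = 149

149


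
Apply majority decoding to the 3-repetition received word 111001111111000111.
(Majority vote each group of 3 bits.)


Groups: 111, 001, 111, 111, 000, 111
Majority votes: 101101

101101


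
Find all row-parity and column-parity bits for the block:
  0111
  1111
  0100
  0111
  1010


Row parities: 10110
Column parities: 0001

Row P: 10110, Col P: 0001, Corner: 1


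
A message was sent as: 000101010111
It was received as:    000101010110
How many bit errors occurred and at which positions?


XOR: 000000000001

1 error(s) at position(s): 11


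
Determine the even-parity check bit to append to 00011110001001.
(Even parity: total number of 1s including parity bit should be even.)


Number of 1s in data: 6
Parity bit: 0

0


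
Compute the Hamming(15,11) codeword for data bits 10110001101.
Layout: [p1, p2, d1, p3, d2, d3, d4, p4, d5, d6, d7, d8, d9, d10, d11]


Parity bits: p1=0, p2=0, p3=1, p4=1

001101110001101


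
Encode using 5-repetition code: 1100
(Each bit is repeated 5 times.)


Each bit -> 5 copies

11111111110000000000


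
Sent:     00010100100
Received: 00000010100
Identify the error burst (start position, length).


XOR: 00010110000

Burst at position 3, length 4


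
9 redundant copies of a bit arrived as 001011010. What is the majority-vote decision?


Ones: 4 out of 9
Threshold: 5

0 (4/9 voted 1)


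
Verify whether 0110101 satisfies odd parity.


Number of 1s: 4

No, parity error (4 ones)


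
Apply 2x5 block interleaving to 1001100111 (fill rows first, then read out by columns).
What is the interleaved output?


Matrix:
  10011
  00111
Read columns: 1000011111

1000011111


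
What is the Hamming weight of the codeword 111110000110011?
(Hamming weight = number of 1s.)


Counting 1s in 111110000110011

9


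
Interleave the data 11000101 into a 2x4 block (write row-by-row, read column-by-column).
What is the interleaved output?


Matrix:
  1100
  0101
Read columns: 10110001

10110001


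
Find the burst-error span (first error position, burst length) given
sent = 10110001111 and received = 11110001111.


XOR: 01000000000

Burst at position 1, length 1


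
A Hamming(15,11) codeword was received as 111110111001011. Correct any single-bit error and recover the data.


Syndrome = 10: error at position 10

Data: 11011101011 (corrected bit 10)


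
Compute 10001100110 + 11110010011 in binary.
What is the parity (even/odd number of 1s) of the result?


10001100110 = 1126
11110010011 = 1939
Sum = 3065 = 101111111001
1s count = 9

odd parity (9 ones in 101111111001)


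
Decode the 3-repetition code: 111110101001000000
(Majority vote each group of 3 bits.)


Groups: 111, 110, 101, 001, 000, 000
Majority votes: 111000

111000


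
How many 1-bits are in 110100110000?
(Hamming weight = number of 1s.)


Counting 1s in 110100110000

5


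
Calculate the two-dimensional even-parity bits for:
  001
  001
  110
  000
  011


Row parities: 11000
Column parities: 101

Row P: 11000, Col P: 101, Corner: 0


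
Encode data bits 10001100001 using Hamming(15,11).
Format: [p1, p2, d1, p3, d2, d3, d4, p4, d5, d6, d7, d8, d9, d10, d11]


Parity bits: p1=1, p2=1, p3=1, p4=1

111100011100001


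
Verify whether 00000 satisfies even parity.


Number of 1s: 0

Yes, parity is correct (0 ones)


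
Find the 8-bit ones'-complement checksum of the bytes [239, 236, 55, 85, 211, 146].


Sum = 972 mod 256 = 204
Complement = 51

51


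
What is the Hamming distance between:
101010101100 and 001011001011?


XOR: 100001100111
Count of 1s: 6

6


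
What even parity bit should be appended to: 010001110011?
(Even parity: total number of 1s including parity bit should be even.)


Number of 1s in data: 6
Parity bit: 0

0


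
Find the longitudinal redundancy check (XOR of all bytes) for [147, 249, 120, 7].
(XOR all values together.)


XOR chain: 147 ^ 249 ^ 120 ^ 7 = 21

21


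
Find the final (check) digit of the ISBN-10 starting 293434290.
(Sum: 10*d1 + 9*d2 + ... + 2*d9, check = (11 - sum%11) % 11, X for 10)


Weighted sum: 226
226 mod 11 = 6

Check digit: 5


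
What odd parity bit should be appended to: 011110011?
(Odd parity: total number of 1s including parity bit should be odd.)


Number of 1s in data: 6
Parity bit: 1

1


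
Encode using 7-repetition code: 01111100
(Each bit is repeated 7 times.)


Each bit -> 7 copies

00000001111111111111111111111111111111111100000000000000


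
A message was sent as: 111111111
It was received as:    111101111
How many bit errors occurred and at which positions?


XOR: 000010000

1 error(s) at position(s): 4


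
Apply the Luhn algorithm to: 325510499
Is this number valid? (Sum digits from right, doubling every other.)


Luhn sum = 36
36 mod 10 = 6

Invalid (Luhn sum mod 10 = 6)


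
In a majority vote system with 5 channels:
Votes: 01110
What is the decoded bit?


Ones: 3 out of 5
Threshold: 3

1 (3/5 voted 1)


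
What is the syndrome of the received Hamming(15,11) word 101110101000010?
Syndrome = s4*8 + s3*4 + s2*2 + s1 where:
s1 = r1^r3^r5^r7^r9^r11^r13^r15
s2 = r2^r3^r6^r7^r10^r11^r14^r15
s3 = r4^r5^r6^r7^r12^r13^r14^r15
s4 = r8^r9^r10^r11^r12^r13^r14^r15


s1=1, s2=1, s3=0, s4=0

Syndrome = 3 (error at position 3)


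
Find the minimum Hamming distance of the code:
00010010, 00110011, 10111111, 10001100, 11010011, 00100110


Comparing all pairs, minimum distance: 2
Can detect 1 errors, correct 0 errors

2


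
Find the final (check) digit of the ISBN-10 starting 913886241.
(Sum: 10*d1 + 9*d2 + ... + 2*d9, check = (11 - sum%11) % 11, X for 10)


Weighted sum: 279
279 mod 11 = 4

Check digit: 7


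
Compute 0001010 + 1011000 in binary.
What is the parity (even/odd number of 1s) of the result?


0001010 = 10
1011000 = 88
Sum = 98 = 1100010
1s count = 3

odd parity (3 ones in 1100010)


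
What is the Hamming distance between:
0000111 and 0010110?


XOR: 0010001
Count of 1s: 2

2


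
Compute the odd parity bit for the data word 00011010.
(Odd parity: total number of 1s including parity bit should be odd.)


Number of 1s in data: 3
Parity bit: 0

0


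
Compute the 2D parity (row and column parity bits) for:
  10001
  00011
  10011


Row parities: 001
Column parities: 00001

Row P: 001, Col P: 00001, Corner: 1


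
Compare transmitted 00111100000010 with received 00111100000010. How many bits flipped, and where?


XOR: 00000000000000

0 errors (received matches sent)


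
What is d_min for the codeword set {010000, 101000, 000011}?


Comparing all pairs, minimum distance: 3
Can detect 2 errors, correct 1 errors

3


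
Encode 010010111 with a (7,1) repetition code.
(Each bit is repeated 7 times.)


Each bit -> 7 copies

000000011111110000000000000011111110000000111111111111111111111


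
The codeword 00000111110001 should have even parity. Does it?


Number of 1s: 6

Yes, parity is correct (6 ones)


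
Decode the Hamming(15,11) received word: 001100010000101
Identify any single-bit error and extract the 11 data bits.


Syndrome = 13: error at position 13

Data: 10000000001 (corrected bit 13)


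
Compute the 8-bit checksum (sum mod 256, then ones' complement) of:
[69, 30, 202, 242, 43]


Sum = 586 mod 256 = 74
Complement = 181

181


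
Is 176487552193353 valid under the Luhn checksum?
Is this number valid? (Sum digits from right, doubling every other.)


Luhn sum = 65
65 mod 10 = 5

Invalid (Luhn sum mod 10 = 5)


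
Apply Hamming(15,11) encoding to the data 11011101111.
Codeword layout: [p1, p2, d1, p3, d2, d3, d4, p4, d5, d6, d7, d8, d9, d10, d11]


Parity bits: p1=0, p2=1, p3=0, p4=0

011010101101111


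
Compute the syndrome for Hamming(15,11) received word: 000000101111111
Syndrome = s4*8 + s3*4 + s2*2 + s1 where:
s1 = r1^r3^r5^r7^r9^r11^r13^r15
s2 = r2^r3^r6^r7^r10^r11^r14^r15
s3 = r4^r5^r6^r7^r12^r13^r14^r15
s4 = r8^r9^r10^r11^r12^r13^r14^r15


s1=1, s2=1, s3=1, s4=1

Syndrome = 15 (error at position 15)


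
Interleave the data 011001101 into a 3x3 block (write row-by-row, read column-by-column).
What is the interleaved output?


Matrix:
  011
  001
  101
Read columns: 001100111

001100111


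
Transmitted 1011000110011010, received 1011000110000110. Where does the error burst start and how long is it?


XOR: 0000000000011100

Burst at position 11, length 3


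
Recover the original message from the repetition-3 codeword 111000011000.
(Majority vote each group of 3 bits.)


Groups: 111, 000, 011, 000
Majority votes: 1010

1010


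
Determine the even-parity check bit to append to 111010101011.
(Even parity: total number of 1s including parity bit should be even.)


Number of 1s in data: 8
Parity bit: 0

0


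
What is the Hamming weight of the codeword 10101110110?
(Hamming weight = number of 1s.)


Counting 1s in 10101110110

7


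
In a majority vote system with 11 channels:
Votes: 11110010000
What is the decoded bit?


Ones: 5 out of 11
Threshold: 6

0 (5/11 voted 1)


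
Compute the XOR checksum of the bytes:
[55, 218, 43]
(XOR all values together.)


XOR chain: 55 ^ 218 ^ 43 = 198

198


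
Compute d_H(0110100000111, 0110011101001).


XOR: 0000111101110
Count of 1s: 7

7


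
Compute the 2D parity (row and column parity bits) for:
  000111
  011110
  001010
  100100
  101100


Row parities: 10001
Column parities: 011011

Row P: 10001, Col P: 011011, Corner: 0


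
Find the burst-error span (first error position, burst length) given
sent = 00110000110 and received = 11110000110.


XOR: 11000000000

Burst at position 0, length 2


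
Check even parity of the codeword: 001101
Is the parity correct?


Number of 1s: 3

No, parity error (3 ones)


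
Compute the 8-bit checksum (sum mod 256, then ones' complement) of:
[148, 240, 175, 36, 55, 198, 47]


Sum = 899 mod 256 = 131
Complement = 124

124


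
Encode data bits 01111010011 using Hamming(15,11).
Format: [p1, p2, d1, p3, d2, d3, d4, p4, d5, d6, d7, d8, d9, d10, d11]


Parity bits: p1=1, p2=1, p3=1, p4=0

110111101010011


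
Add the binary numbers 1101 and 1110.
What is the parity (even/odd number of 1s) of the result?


1101 = 13
1110 = 14
Sum = 27 = 11011
1s count = 4

even parity (4 ones in 11011)


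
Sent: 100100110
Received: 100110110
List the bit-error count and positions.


XOR: 000010000

1 error(s) at position(s): 4


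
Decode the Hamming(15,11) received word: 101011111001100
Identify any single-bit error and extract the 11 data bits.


Syndrome = 6: error at position 6

Data: 11011001100 (corrected bit 6)


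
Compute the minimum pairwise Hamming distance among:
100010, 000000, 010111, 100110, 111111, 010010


Comparing all pairs, minimum distance: 1
Can detect 0 errors, correct 0 errors

1


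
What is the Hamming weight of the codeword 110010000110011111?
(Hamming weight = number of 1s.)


Counting 1s in 110010000110011111

10


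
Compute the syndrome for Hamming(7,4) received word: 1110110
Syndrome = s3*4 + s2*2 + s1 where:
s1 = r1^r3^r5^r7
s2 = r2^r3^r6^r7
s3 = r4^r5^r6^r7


s1=1, s2=1, s3=0

Syndrome = 3 (error at position 3)


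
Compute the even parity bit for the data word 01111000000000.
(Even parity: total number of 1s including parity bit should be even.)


Number of 1s in data: 4
Parity bit: 0

0
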